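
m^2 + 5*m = m*(m + 5)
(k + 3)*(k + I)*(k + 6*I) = k^3 + 3*k^2 + 7*I*k^2 - 6*k + 21*I*k - 18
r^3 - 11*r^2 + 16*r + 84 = (r - 7)*(r - 6)*(r + 2)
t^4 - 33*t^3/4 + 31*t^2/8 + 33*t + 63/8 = (t - 7)*(t - 3)*(t + 1/4)*(t + 3/2)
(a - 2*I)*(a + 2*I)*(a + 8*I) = a^3 + 8*I*a^2 + 4*a + 32*I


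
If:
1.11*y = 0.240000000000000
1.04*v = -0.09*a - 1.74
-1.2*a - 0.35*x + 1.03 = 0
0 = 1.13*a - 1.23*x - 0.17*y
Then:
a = 0.68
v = -1.73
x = 0.60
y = 0.22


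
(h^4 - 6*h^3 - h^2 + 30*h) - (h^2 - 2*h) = h^4 - 6*h^3 - 2*h^2 + 32*h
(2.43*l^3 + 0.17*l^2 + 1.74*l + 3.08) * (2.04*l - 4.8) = 4.9572*l^4 - 11.3172*l^3 + 2.7336*l^2 - 2.0688*l - 14.784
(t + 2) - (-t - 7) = 2*t + 9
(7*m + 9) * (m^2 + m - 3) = 7*m^3 + 16*m^2 - 12*m - 27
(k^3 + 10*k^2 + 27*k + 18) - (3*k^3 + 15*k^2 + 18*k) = -2*k^3 - 5*k^2 + 9*k + 18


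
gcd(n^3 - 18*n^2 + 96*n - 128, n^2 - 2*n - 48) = n - 8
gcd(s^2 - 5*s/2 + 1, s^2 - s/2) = s - 1/2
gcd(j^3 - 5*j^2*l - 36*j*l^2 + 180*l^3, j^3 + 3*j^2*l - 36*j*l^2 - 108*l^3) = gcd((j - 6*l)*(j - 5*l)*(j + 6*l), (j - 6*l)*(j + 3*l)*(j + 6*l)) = j^2 - 36*l^2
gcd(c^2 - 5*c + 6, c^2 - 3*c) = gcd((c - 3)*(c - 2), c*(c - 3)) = c - 3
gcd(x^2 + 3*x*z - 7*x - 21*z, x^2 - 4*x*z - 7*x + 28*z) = x - 7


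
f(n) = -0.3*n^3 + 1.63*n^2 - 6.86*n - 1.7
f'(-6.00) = -58.82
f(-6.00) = 162.94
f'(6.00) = -19.70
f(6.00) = -48.98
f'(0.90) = -4.66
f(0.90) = -6.77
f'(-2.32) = -19.27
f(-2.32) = 26.73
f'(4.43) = -10.08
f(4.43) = -26.18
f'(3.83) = -7.58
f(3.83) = -20.92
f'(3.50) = -6.48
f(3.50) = -18.60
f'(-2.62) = -21.58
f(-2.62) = 32.86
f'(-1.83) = -15.84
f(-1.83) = 18.15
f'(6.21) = -21.32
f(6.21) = -53.29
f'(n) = -0.9*n^2 + 3.26*n - 6.86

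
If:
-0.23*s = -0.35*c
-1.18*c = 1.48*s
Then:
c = 0.00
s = 0.00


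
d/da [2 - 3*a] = -3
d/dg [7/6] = 0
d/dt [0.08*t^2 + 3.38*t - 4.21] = 0.16*t + 3.38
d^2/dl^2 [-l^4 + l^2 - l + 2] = 2 - 12*l^2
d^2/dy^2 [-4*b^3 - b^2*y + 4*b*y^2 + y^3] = 8*b + 6*y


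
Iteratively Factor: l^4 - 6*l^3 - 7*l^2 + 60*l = (l)*(l^3 - 6*l^2 - 7*l + 60) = l*(l - 5)*(l^2 - l - 12) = l*(l - 5)*(l + 3)*(l - 4)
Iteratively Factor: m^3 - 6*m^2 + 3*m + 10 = (m - 5)*(m^2 - m - 2) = (m - 5)*(m - 2)*(m + 1)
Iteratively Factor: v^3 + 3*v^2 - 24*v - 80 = (v + 4)*(v^2 - v - 20) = (v - 5)*(v + 4)*(v + 4)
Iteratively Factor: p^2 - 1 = (p + 1)*(p - 1)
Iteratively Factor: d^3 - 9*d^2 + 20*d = (d - 5)*(d^2 - 4*d) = d*(d - 5)*(d - 4)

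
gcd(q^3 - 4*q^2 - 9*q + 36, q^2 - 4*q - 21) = q + 3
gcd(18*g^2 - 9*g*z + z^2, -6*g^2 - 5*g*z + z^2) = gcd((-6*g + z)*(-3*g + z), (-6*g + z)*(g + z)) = -6*g + z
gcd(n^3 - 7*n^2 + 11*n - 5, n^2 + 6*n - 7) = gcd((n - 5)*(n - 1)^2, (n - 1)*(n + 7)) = n - 1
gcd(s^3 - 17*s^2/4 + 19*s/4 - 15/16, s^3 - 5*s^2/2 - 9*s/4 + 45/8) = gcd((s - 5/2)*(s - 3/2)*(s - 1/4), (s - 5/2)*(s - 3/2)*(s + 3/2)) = s^2 - 4*s + 15/4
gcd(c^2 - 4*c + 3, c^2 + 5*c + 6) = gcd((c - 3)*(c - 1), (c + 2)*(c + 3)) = 1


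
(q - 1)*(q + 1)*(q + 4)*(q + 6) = q^4 + 10*q^3 + 23*q^2 - 10*q - 24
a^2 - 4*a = a*(a - 4)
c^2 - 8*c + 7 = (c - 7)*(c - 1)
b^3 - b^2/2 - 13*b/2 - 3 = (b - 3)*(b + 1/2)*(b + 2)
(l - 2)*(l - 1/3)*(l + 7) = l^3 + 14*l^2/3 - 47*l/3 + 14/3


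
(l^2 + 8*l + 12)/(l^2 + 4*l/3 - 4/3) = 3*(l + 6)/(3*l - 2)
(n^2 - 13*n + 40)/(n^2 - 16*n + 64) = (n - 5)/(n - 8)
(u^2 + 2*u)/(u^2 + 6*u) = (u + 2)/(u + 6)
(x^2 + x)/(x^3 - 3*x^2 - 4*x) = 1/(x - 4)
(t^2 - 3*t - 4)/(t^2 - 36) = (t^2 - 3*t - 4)/(t^2 - 36)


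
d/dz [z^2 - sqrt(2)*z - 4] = 2*z - sqrt(2)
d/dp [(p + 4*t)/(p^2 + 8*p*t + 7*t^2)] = (p^2 + 8*p*t + 7*t^2 - 2*(p + 4*t)^2)/(p^2 + 8*p*t + 7*t^2)^2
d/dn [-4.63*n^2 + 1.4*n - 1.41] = 1.4 - 9.26*n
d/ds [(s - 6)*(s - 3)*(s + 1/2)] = 3*s^2 - 17*s + 27/2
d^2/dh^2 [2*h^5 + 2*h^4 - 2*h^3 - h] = 4*h*(10*h^2 + 6*h - 3)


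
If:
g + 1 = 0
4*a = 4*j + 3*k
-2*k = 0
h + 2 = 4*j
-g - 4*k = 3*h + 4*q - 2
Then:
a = 3/4 - q/3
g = -1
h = 1 - 4*q/3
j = 3/4 - q/3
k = 0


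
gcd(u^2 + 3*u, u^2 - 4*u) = u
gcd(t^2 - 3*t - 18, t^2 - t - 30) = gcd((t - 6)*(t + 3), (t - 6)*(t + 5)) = t - 6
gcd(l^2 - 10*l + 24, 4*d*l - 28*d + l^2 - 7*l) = 1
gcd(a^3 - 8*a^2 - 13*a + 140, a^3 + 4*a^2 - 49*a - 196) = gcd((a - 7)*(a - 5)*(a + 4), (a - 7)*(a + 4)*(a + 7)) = a^2 - 3*a - 28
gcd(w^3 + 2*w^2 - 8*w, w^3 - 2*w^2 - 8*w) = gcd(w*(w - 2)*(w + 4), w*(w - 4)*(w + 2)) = w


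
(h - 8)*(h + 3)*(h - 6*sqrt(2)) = h^3 - 6*sqrt(2)*h^2 - 5*h^2 - 24*h + 30*sqrt(2)*h + 144*sqrt(2)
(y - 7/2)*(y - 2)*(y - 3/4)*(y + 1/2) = y^4 - 23*y^3/4 + 8*y^2 + 5*y/16 - 21/8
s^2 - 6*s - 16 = (s - 8)*(s + 2)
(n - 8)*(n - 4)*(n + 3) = n^3 - 9*n^2 - 4*n + 96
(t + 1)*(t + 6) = t^2 + 7*t + 6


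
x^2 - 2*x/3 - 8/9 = (x - 4/3)*(x + 2/3)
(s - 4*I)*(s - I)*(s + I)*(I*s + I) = I*s^4 + 4*s^3 + I*s^3 + 4*s^2 + I*s^2 + 4*s + I*s + 4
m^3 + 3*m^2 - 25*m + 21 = (m - 3)*(m - 1)*(m + 7)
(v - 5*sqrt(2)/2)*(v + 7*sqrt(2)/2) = v^2 + sqrt(2)*v - 35/2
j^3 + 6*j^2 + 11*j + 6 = (j + 1)*(j + 2)*(j + 3)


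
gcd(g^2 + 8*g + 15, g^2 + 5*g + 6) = g + 3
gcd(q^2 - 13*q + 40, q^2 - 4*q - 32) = q - 8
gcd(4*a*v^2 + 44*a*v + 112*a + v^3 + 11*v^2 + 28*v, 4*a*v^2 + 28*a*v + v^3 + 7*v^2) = 4*a*v + 28*a + v^2 + 7*v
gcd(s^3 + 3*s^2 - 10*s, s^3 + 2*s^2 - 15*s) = s^2 + 5*s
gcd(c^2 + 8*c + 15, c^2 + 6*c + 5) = c + 5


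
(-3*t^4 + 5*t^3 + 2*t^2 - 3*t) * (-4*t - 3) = 12*t^5 - 11*t^4 - 23*t^3 + 6*t^2 + 9*t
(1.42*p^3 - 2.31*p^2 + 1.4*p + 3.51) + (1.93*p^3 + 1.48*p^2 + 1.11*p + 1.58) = 3.35*p^3 - 0.83*p^2 + 2.51*p + 5.09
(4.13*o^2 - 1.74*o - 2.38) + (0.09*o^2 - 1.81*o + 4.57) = 4.22*o^2 - 3.55*o + 2.19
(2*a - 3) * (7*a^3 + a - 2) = 14*a^4 - 21*a^3 + 2*a^2 - 7*a + 6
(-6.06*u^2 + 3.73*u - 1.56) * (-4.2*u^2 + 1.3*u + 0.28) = 25.452*u^4 - 23.544*u^3 + 9.7042*u^2 - 0.9836*u - 0.4368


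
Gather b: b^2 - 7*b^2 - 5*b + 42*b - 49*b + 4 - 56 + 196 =-6*b^2 - 12*b + 144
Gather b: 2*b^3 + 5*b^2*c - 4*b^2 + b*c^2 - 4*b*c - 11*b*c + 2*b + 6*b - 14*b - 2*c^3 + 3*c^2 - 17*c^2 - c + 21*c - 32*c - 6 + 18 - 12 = 2*b^3 + b^2*(5*c - 4) + b*(c^2 - 15*c - 6) - 2*c^3 - 14*c^2 - 12*c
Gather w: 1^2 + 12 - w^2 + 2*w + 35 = -w^2 + 2*w + 48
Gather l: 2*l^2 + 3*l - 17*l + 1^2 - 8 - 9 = 2*l^2 - 14*l - 16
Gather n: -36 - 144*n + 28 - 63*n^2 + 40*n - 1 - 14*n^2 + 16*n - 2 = -77*n^2 - 88*n - 11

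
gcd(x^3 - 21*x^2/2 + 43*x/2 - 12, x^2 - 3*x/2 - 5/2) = 1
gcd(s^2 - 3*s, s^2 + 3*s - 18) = s - 3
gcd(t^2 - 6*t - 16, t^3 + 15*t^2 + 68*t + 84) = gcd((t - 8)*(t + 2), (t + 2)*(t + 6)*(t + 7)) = t + 2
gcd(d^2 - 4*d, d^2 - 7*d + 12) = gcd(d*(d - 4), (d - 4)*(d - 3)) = d - 4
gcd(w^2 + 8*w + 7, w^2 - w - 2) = w + 1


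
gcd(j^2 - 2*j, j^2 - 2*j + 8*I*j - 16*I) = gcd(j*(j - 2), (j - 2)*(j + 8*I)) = j - 2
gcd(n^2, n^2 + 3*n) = n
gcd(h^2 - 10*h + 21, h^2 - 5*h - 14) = h - 7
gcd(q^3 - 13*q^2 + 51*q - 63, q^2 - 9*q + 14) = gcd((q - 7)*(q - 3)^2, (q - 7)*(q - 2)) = q - 7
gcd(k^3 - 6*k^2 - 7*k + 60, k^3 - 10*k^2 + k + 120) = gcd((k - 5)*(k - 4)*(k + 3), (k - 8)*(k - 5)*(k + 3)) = k^2 - 2*k - 15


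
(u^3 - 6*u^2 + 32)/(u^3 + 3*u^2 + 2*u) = (u^2 - 8*u + 16)/(u*(u + 1))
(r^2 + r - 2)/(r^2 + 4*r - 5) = (r + 2)/(r + 5)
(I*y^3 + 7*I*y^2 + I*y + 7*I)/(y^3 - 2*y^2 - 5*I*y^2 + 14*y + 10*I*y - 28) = I*(y^3 + 7*y^2 + y + 7)/(y^3 - y^2*(2 + 5*I) + 2*y*(7 + 5*I) - 28)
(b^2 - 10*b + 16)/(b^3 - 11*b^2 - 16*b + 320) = (b - 2)/(b^2 - 3*b - 40)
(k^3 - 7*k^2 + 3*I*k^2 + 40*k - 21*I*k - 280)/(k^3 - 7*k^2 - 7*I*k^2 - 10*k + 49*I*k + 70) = (k + 8*I)/(k - 2*I)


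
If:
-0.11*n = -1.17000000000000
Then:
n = 10.64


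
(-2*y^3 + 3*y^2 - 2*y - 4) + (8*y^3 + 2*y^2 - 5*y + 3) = 6*y^3 + 5*y^2 - 7*y - 1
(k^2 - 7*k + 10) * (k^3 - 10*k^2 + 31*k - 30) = k^5 - 17*k^4 + 111*k^3 - 347*k^2 + 520*k - 300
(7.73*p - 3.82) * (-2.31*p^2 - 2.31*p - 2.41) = -17.8563*p^3 - 9.0321*p^2 - 9.8051*p + 9.2062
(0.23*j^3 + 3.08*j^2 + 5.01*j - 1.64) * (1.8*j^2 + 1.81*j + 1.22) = 0.414*j^5 + 5.9603*j^4 + 14.8734*j^3 + 9.8737*j^2 + 3.1438*j - 2.0008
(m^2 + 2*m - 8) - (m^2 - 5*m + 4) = 7*m - 12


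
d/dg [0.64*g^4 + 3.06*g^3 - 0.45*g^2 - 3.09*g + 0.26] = 2.56*g^3 + 9.18*g^2 - 0.9*g - 3.09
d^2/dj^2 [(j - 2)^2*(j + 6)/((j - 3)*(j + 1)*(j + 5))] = 2*(-j^6 - 21*j^5 + 132*j^4 + 638*j^3 - 1233*j^2 - 3753*j + 9486)/(j^9 + 9*j^8 - 12*j^7 - 252*j^6 - 114*j^5 + 2286*j^4 + 1988*j^3 - 5580*j^2 - 8775*j - 3375)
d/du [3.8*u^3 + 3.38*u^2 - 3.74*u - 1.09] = 11.4*u^2 + 6.76*u - 3.74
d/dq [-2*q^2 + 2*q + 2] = 2 - 4*q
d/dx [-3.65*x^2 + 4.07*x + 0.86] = 4.07 - 7.3*x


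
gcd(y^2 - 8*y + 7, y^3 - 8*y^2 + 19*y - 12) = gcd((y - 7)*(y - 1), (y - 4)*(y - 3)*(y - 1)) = y - 1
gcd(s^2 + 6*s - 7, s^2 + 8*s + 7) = s + 7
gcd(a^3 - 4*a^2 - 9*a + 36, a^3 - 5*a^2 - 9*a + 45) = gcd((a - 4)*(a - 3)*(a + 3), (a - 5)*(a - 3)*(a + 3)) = a^2 - 9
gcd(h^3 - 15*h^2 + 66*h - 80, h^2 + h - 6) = h - 2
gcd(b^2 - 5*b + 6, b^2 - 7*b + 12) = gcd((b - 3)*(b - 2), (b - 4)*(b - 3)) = b - 3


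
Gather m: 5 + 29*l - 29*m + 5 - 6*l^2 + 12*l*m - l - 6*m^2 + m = -6*l^2 + 28*l - 6*m^2 + m*(12*l - 28) + 10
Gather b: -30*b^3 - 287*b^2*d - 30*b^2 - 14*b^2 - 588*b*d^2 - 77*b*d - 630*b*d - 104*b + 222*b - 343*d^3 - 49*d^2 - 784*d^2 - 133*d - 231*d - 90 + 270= -30*b^3 + b^2*(-287*d - 44) + b*(-588*d^2 - 707*d + 118) - 343*d^3 - 833*d^2 - 364*d + 180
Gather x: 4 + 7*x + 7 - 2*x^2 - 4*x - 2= -2*x^2 + 3*x + 9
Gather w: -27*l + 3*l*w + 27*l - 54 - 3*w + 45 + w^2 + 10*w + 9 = w^2 + w*(3*l + 7)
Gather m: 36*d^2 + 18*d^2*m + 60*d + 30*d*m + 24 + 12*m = 36*d^2 + 60*d + m*(18*d^2 + 30*d + 12) + 24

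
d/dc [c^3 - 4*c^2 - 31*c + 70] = 3*c^2 - 8*c - 31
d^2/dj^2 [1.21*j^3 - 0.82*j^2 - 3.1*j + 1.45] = 7.26*j - 1.64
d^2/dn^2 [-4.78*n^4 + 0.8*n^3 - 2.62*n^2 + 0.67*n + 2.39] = -57.36*n^2 + 4.8*n - 5.24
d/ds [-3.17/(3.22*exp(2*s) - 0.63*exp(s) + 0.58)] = (20.4148*exp(s) - 1.9971)*exp(s)/(3.22*exp(2*s) - 0.63*exp(s) + 0.58)^2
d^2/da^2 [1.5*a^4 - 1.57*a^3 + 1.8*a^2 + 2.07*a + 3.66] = 18.0*a^2 - 9.42*a + 3.6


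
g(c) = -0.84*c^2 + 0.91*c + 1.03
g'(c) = 0.91 - 1.68*c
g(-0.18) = 0.84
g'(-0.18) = 1.21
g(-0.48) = 0.40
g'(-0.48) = 1.72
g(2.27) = -1.23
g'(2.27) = -2.90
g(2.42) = -1.69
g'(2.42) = -3.16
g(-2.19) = -4.99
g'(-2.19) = 4.59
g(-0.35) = 0.61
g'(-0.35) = 1.50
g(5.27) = -17.50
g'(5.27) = -7.94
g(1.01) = 1.09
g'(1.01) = -0.79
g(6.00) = -23.75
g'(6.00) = -9.17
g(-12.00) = -130.85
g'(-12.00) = 21.07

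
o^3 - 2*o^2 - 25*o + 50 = (o - 5)*(o - 2)*(o + 5)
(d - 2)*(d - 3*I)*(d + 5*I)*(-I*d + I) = -I*d^4 + 2*d^3 + 3*I*d^3 - 6*d^2 - 17*I*d^2 + 4*d + 45*I*d - 30*I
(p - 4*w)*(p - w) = p^2 - 5*p*w + 4*w^2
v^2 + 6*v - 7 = (v - 1)*(v + 7)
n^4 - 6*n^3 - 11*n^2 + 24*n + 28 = (n - 7)*(n - 2)*(n + 1)*(n + 2)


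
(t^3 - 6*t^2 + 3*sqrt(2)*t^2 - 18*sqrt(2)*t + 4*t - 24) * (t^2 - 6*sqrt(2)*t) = t^5 - 6*t^4 - 3*sqrt(2)*t^4 - 32*t^3 + 18*sqrt(2)*t^3 - 24*sqrt(2)*t^2 + 192*t^2 + 144*sqrt(2)*t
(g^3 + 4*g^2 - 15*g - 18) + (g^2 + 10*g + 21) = g^3 + 5*g^2 - 5*g + 3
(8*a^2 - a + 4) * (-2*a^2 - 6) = -16*a^4 + 2*a^3 - 56*a^2 + 6*a - 24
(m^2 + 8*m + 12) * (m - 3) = m^3 + 5*m^2 - 12*m - 36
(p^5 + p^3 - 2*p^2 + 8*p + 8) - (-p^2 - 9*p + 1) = p^5 + p^3 - p^2 + 17*p + 7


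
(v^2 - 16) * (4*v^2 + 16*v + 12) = 4*v^4 + 16*v^3 - 52*v^2 - 256*v - 192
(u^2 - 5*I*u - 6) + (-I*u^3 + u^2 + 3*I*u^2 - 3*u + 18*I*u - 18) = -I*u^3 + 2*u^2 + 3*I*u^2 - 3*u + 13*I*u - 24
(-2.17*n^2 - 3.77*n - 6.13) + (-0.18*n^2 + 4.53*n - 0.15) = -2.35*n^2 + 0.76*n - 6.28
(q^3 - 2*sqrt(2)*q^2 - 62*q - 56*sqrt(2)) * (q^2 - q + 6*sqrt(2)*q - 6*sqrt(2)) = q^5 - q^4 + 4*sqrt(2)*q^4 - 86*q^3 - 4*sqrt(2)*q^3 - 428*sqrt(2)*q^2 + 86*q^2 - 672*q + 428*sqrt(2)*q + 672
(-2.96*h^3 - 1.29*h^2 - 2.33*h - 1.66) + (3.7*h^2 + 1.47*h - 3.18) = -2.96*h^3 + 2.41*h^2 - 0.86*h - 4.84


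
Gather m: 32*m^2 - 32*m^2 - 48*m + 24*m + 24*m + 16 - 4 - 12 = 0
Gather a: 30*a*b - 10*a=a*(30*b - 10)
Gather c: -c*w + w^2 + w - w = -c*w + w^2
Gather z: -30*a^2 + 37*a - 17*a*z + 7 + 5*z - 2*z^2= -30*a^2 + 37*a - 2*z^2 + z*(5 - 17*a) + 7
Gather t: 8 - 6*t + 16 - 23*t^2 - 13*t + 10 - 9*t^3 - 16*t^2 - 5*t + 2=-9*t^3 - 39*t^2 - 24*t + 36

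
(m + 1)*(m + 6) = m^2 + 7*m + 6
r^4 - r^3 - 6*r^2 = r^2*(r - 3)*(r + 2)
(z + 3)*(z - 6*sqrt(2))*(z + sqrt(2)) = z^3 - 5*sqrt(2)*z^2 + 3*z^2 - 15*sqrt(2)*z - 12*z - 36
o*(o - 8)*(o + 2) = o^3 - 6*o^2 - 16*o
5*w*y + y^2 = y*(5*w + y)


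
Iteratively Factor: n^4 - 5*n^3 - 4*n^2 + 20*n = (n + 2)*(n^3 - 7*n^2 + 10*n) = (n - 5)*(n + 2)*(n^2 - 2*n) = (n - 5)*(n - 2)*(n + 2)*(n)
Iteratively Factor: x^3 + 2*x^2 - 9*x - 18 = (x + 3)*(x^2 - x - 6) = (x - 3)*(x + 3)*(x + 2)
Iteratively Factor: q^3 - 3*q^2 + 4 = (q - 2)*(q^2 - q - 2) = (q - 2)*(q + 1)*(q - 2)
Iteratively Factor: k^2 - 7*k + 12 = (k - 4)*(k - 3)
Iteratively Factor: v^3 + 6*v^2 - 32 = (v - 2)*(v^2 + 8*v + 16) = (v - 2)*(v + 4)*(v + 4)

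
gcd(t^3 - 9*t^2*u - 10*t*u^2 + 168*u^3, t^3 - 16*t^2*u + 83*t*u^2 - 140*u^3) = t - 7*u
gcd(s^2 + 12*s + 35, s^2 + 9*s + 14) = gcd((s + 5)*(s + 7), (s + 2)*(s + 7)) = s + 7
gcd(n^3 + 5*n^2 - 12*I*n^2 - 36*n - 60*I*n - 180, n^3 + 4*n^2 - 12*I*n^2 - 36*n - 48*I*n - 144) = n^2 - 12*I*n - 36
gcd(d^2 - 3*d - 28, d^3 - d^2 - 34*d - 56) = d^2 - 3*d - 28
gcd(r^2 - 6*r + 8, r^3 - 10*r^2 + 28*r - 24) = r - 2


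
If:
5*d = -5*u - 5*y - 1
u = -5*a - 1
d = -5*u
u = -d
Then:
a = -1/5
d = 0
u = 0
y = -1/5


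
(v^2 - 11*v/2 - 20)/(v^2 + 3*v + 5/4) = 2*(v - 8)/(2*v + 1)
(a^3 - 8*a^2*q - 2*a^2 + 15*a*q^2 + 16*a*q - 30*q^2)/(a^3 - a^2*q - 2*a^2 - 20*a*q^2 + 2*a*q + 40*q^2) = (a - 3*q)/(a + 4*q)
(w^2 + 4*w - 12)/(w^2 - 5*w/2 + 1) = 2*(w + 6)/(2*w - 1)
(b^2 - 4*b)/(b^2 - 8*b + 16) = b/(b - 4)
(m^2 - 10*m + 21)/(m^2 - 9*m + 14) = (m - 3)/(m - 2)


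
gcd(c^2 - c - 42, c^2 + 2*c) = 1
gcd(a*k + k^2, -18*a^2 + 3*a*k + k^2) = 1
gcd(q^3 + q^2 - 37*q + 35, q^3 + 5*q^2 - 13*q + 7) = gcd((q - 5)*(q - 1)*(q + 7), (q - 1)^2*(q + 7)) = q^2 + 6*q - 7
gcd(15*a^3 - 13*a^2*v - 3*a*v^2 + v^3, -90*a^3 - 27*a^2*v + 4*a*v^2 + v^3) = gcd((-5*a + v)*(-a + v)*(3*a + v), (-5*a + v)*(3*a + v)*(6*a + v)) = -15*a^2 - 2*a*v + v^2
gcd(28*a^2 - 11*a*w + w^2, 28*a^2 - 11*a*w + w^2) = 28*a^2 - 11*a*w + w^2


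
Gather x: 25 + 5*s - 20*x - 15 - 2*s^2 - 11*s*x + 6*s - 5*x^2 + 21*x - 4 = -2*s^2 + 11*s - 5*x^2 + x*(1 - 11*s) + 6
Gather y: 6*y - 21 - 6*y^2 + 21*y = -6*y^2 + 27*y - 21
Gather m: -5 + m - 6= m - 11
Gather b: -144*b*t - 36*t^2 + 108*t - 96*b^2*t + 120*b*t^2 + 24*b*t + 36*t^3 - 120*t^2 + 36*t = -96*b^2*t + b*(120*t^2 - 120*t) + 36*t^3 - 156*t^2 + 144*t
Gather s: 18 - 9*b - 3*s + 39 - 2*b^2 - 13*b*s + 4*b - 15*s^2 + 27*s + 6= -2*b^2 - 5*b - 15*s^2 + s*(24 - 13*b) + 63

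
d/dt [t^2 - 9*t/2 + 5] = 2*t - 9/2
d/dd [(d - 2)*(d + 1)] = 2*d - 1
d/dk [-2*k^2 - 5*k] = -4*k - 5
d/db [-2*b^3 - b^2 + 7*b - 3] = -6*b^2 - 2*b + 7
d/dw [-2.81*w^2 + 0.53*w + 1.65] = 0.53 - 5.62*w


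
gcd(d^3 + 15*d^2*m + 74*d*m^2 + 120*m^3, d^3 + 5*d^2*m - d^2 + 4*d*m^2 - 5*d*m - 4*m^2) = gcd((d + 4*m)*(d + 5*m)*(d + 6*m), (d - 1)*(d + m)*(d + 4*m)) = d + 4*m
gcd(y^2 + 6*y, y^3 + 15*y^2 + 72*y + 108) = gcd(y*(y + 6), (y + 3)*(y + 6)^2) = y + 6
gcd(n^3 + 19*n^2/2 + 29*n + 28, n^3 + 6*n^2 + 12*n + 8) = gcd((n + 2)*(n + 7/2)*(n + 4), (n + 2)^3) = n + 2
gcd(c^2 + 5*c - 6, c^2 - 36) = c + 6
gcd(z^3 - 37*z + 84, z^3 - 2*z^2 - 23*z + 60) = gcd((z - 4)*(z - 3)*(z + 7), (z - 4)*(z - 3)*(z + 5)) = z^2 - 7*z + 12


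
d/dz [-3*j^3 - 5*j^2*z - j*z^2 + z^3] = -5*j^2 - 2*j*z + 3*z^2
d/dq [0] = 0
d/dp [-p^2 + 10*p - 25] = 10 - 2*p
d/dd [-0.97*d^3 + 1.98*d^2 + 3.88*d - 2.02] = -2.91*d^2 + 3.96*d + 3.88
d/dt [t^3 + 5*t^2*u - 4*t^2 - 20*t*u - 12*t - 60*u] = 3*t^2 + 10*t*u - 8*t - 20*u - 12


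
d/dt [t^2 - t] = 2*t - 1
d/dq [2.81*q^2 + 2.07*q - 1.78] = 5.62*q + 2.07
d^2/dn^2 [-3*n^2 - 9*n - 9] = -6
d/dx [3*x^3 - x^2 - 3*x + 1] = 9*x^2 - 2*x - 3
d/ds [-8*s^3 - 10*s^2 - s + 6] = -24*s^2 - 20*s - 1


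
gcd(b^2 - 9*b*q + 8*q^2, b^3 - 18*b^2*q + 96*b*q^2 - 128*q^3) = -b + 8*q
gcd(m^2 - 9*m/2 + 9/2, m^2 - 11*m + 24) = m - 3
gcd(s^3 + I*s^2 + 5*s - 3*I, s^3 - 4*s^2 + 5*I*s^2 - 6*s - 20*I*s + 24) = s + 3*I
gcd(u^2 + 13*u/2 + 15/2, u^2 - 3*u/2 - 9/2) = u + 3/2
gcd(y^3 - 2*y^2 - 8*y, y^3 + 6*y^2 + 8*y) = y^2 + 2*y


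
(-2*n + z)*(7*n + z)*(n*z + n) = -14*n^3*z - 14*n^3 + 5*n^2*z^2 + 5*n^2*z + n*z^3 + n*z^2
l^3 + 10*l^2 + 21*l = l*(l + 3)*(l + 7)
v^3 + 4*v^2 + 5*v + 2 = (v + 1)^2*(v + 2)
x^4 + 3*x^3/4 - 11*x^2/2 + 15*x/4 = x*(x - 5/4)*(x - 1)*(x + 3)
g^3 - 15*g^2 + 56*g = g*(g - 8)*(g - 7)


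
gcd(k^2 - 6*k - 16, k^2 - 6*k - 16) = k^2 - 6*k - 16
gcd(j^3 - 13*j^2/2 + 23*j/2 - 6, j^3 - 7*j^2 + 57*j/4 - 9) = j^2 - 11*j/2 + 6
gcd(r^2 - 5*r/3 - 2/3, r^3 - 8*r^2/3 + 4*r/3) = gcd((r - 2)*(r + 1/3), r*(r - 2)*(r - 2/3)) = r - 2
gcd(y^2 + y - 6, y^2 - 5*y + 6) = y - 2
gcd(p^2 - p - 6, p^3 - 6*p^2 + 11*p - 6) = p - 3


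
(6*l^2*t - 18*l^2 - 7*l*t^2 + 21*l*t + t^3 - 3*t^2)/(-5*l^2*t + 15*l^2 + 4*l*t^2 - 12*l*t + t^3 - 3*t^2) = (-6*l + t)/(5*l + t)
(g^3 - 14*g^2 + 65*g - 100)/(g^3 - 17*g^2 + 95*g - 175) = (g - 4)/(g - 7)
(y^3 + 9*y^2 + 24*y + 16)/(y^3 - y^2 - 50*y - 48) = (y^2 + 8*y + 16)/(y^2 - 2*y - 48)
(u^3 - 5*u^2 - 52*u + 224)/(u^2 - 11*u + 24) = (u^2 + 3*u - 28)/(u - 3)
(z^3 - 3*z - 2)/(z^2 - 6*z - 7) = (z^2 - z - 2)/(z - 7)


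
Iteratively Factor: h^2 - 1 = (h + 1)*(h - 1)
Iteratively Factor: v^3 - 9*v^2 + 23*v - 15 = (v - 3)*(v^2 - 6*v + 5) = (v - 5)*(v - 3)*(v - 1)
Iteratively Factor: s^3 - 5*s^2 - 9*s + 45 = (s - 3)*(s^2 - 2*s - 15) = (s - 3)*(s + 3)*(s - 5)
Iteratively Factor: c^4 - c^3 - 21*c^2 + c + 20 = (c + 4)*(c^3 - 5*c^2 - c + 5) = (c + 1)*(c + 4)*(c^2 - 6*c + 5) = (c - 1)*(c + 1)*(c + 4)*(c - 5)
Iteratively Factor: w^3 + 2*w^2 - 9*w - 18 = (w + 2)*(w^2 - 9) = (w - 3)*(w + 2)*(w + 3)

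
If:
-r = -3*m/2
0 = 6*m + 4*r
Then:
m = 0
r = 0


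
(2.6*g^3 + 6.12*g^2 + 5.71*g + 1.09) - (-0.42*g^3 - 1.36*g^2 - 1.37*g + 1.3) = 3.02*g^3 + 7.48*g^2 + 7.08*g - 0.21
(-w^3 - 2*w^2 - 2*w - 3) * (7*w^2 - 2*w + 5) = -7*w^5 - 12*w^4 - 15*w^3 - 27*w^2 - 4*w - 15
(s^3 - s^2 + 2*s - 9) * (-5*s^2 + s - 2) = -5*s^5 + 6*s^4 - 13*s^3 + 49*s^2 - 13*s + 18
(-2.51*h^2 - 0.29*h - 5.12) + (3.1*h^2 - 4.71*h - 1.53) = 0.59*h^2 - 5.0*h - 6.65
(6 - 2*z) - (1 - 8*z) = 6*z + 5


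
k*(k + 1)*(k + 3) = k^3 + 4*k^2 + 3*k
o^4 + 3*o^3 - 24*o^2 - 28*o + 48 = (o - 4)*(o - 1)*(o + 2)*(o + 6)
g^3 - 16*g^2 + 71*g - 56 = (g - 8)*(g - 7)*(g - 1)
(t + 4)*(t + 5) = t^2 + 9*t + 20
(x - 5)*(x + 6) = x^2 + x - 30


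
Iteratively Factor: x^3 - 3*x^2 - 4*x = (x + 1)*(x^2 - 4*x) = x*(x + 1)*(x - 4)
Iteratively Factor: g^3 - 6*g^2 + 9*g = (g)*(g^2 - 6*g + 9) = g*(g - 3)*(g - 3)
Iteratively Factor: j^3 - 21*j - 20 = (j - 5)*(j^2 + 5*j + 4) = (j - 5)*(j + 4)*(j + 1)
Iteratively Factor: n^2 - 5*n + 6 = (n - 3)*(n - 2)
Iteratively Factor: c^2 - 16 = (c + 4)*(c - 4)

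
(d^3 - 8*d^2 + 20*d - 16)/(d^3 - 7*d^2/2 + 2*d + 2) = 2*(d - 4)/(2*d + 1)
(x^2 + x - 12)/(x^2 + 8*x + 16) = (x - 3)/(x + 4)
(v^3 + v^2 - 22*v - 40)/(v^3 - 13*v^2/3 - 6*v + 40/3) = 3*(v + 4)/(3*v - 4)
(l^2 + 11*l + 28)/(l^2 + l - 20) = (l^2 + 11*l + 28)/(l^2 + l - 20)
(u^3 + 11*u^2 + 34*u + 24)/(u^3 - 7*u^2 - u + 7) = (u^2 + 10*u + 24)/(u^2 - 8*u + 7)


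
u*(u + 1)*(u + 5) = u^3 + 6*u^2 + 5*u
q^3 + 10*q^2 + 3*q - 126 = (q - 3)*(q + 6)*(q + 7)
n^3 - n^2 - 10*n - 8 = (n - 4)*(n + 1)*(n + 2)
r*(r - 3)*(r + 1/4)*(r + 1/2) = r^4 - 9*r^3/4 - 17*r^2/8 - 3*r/8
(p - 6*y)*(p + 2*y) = p^2 - 4*p*y - 12*y^2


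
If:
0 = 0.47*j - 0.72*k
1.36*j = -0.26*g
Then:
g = -8.01309328968904*k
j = 1.53191489361702*k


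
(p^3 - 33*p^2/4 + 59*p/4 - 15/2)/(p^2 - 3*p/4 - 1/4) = (4*p^2 - 29*p + 30)/(4*p + 1)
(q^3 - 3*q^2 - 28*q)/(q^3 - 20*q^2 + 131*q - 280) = q*(q + 4)/(q^2 - 13*q + 40)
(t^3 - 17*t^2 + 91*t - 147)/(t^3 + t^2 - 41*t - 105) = (t^2 - 10*t + 21)/(t^2 + 8*t + 15)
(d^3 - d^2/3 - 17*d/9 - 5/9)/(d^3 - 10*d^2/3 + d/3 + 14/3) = (9*d^2 - 12*d - 5)/(3*(3*d^2 - 13*d + 14))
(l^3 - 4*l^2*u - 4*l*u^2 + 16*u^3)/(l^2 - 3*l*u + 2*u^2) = (-l^2 + 2*l*u + 8*u^2)/(-l + u)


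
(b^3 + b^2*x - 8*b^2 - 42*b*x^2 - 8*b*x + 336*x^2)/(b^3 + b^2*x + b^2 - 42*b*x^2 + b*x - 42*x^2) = (b - 8)/(b + 1)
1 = 1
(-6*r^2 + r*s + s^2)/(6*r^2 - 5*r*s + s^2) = (-3*r - s)/(3*r - s)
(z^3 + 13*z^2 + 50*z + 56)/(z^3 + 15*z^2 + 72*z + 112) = (z + 2)/(z + 4)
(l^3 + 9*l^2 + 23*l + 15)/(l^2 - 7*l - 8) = (l^2 + 8*l + 15)/(l - 8)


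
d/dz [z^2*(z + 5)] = z*(3*z + 10)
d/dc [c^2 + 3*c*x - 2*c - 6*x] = 2*c + 3*x - 2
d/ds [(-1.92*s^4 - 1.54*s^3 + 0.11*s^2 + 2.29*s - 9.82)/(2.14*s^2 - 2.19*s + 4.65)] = (-8.2176*s^5 + 9.3188*s^4 - 28.9668*s^3 - 26.6245*s^2 + 43.0526*s - 10.8573)/(4.5796*s^4 - 9.3732*s^3 + 24.6981*s^2 - 20.367*s + 21.6225)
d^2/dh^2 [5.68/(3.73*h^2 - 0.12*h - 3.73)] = (158.050544*h^2 - 5.084736*h - 5.68*(7.46*h - 0.12)*(14.92*h - 0.24) - 158.050544)/(-3.73*h^2 + 0.12*h + 3.73)^3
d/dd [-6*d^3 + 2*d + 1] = 2 - 18*d^2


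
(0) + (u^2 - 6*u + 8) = u^2 - 6*u + 8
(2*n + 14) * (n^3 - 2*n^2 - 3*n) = 2*n^4 + 10*n^3 - 34*n^2 - 42*n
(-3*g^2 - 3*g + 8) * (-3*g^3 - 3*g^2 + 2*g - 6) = 9*g^5 + 18*g^4 - 21*g^3 - 12*g^2 + 34*g - 48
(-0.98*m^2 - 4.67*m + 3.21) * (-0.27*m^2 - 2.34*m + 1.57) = 0.2646*m^4 + 3.5541*m^3 + 8.5225*m^2 - 14.8433*m + 5.0397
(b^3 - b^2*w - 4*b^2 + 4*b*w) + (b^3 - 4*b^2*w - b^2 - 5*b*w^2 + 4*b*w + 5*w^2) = 2*b^3 - 5*b^2*w - 5*b^2 - 5*b*w^2 + 8*b*w + 5*w^2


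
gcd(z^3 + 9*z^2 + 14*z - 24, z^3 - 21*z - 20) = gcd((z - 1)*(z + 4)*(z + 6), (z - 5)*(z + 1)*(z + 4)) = z + 4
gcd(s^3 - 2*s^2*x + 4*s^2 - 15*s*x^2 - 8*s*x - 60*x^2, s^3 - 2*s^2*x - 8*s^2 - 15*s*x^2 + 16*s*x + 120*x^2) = -s^2 + 2*s*x + 15*x^2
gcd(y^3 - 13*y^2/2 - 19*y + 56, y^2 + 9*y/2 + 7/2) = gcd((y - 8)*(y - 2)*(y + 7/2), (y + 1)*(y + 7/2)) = y + 7/2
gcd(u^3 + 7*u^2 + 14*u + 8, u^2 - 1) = u + 1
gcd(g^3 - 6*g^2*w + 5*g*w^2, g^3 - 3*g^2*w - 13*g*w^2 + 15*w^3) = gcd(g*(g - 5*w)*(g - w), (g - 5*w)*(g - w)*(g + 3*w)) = g^2 - 6*g*w + 5*w^2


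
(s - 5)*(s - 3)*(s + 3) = s^3 - 5*s^2 - 9*s + 45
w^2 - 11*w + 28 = (w - 7)*(w - 4)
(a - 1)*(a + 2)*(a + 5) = a^3 + 6*a^2 + 3*a - 10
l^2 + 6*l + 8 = (l + 2)*(l + 4)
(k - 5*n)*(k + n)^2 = k^3 - 3*k^2*n - 9*k*n^2 - 5*n^3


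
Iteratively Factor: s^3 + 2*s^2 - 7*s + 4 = (s - 1)*(s^2 + 3*s - 4) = (s - 1)^2*(s + 4)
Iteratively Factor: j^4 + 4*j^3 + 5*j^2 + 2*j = (j + 1)*(j^3 + 3*j^2 + 2*j) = (j + 1)*(j + 2)*(j^2 + j) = (j + 1)^2*(j + 2)*(j)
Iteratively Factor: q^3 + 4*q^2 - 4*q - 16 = (q + 2)*(q^2 + 2*q - 8) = (q - 2)*(q + 2)*(q + 4)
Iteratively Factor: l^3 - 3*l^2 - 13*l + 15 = (l - 5)*(l^2 + 2*l - 3) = (l - 5)*(l + 3)*(l - 1)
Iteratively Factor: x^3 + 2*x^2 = (x)*(x^2 + 2*x) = x^2*(x + 2)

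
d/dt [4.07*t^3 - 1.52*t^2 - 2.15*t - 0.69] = 12.21*t^2 - 3.04*t - 2.15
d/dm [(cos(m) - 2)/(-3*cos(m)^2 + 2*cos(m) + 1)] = (-3*cos(m)^2 + 12*cos(m) - 5)*sin(m)/((cos(m) - 1)^2*(3*cos(m) + 1)^2)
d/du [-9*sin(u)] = -9*cos(u)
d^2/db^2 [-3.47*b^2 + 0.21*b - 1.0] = -6.94000000000000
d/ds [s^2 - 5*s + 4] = 2*s - 5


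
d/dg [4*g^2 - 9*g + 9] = 8*g - 9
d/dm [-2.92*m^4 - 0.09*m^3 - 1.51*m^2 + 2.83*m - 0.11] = -11.68*m^3 - 0.27*m^2 - 3.02*m + 2.83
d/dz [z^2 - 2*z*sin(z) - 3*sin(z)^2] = -2*z*cos(z) + 2*z - 2*sin(z) - 3*sin(2*z)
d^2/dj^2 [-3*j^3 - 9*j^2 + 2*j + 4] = -18*j - 18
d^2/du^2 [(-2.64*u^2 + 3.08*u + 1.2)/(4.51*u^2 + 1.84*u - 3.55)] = (-5.6843418860808e-14*u^4 + 169.110568*u^3 - 107.1576*u^2 + 355.62252*u + 20.24656)/(91.733851*u^6 + 112.277352*u^5 - 170.814897*u^4 - 170.526416*u^3 + 134.455185*u^2 + 69.5658*u - 44.738875)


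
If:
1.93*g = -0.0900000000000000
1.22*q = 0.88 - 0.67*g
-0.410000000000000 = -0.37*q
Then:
No Solution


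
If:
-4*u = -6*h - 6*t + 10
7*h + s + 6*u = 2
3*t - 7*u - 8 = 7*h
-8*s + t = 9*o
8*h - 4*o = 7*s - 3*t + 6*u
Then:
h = -1681/430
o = 5827/430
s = -5997/430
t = 4467/430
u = 1552/215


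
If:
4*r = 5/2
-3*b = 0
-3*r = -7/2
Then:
No Solution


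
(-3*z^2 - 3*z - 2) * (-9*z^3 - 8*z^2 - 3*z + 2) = 27*z^5 + 51*z^4 + 51*z^3 + 19*z^2 - 4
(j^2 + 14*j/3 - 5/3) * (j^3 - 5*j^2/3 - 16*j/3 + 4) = j^5 + 3*j^4 - 133*j^3/9 - 163*j^2/9 + 248*j/9 - 20/3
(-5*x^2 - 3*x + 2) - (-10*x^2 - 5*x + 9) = 5*x^2 + 2*x - 7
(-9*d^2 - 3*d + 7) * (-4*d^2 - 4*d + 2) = 36*d^4 + 48*d^3 - 34*d^2 - 34*d + 14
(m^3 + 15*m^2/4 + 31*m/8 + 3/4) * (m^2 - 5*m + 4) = m^5 - 5*m^4/4 - 87*m^3/8 - 29*m^2/8 + 47*m/4 + 3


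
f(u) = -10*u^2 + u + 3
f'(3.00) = -59.00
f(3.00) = -84.00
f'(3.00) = -59.00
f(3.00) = -84.00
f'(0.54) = -9.80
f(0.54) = 0.62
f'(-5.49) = 110.80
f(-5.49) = -303.89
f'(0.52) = -9.40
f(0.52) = 0.82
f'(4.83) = -95.60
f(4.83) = -225.46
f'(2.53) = -49.60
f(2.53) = -58.48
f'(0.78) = -14.60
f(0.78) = -2.30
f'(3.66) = -72.20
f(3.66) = -127.30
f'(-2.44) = 49.80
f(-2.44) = -58.98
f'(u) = 1 - 20*u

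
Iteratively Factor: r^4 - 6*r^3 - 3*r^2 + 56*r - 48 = (r - 1)*(r^3 - 5*r^2 - 8*r + 48) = (r - 4)*(r - 1)*(r^2 - r - 12) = (r - 4)^2*(r - 1)*(r + 3)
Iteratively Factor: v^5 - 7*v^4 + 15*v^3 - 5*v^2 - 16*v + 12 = (v - 2)*(v^4 - 5*v^3 + 5*v^2 + 5*v - 6) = (v - 2)^2*(v^3 - 3*v^2 - v + 3) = (v - 2)^2*(v + 1)*(v^2 - 4*v + 3) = (v - 3)*(v - 2)^2*(v + 1)*(v - 1)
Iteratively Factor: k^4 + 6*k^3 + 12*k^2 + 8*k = (k + 2)*(k^3 + 4*k^2 + 4*k) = (k + 2)^2*(k^2 + 2*k) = k*(k + 2)^2*(k + 2)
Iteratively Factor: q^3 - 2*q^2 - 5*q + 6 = (q - 3)*(q^2 + q - 2) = (q - 3)*(q - 1)*(q + 2)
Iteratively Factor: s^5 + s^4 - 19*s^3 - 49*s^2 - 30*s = (s + 3)*(s^4 - 2*s^3 - 13*s^2 - 10*s) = (s + 1)*(s + 3)*(s^3 - 3*s^2 - 10*s) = (s + 1)*(s + 2)*(s + 3)*(s^2 - 5*s) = (s - 5)*(s + 1)*(s + 2)*(s + 3)*(s)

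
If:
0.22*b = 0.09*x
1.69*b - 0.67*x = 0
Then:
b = 0.00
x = 0.00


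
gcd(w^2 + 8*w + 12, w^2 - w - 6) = w + 2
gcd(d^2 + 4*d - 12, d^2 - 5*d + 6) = d - 2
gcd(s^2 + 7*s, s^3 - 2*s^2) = s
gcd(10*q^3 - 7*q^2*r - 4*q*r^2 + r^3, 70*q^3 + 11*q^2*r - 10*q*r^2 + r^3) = 10*q^2 + 3*q*r - r^2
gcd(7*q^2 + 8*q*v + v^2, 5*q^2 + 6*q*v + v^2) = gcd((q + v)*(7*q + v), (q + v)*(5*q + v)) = q + v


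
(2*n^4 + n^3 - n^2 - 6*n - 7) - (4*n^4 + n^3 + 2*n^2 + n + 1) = -2*n^4 - 3*n^2 - 7*n - 8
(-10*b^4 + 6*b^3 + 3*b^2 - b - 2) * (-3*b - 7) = 30*b^5 + 52*b^4 - 51*b^3 - 18*b^2 + 13*b + 14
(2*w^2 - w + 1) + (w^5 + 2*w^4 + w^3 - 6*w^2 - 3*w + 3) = w^5 + 2*w^4 + w^3 - 4*w^2 - 4*w + 4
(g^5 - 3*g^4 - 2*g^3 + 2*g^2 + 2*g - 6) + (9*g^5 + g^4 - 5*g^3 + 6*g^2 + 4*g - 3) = 10*g^5 - 2*g^4 - 7*g^3 + 8*g^2 + 6*g - 9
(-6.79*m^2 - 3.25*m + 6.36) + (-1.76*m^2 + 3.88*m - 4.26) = -8.55*m^2 + 0.63*m + 2.1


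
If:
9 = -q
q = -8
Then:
No Solution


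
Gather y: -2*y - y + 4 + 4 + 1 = 9 - 3*y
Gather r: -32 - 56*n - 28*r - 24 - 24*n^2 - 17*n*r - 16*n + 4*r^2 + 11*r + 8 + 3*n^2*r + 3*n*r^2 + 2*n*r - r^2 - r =-24*n^2 - 72*n + r^2*(3*n + 3) + r*(3*n^2 - 15*n - 18) - 48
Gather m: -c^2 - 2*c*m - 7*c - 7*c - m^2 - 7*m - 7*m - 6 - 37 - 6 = -c^2 - 14*c - m^2 + m*(-2*c - 14) - 49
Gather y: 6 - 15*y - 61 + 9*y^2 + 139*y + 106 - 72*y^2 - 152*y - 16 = -63*y^2 - 28*y + 35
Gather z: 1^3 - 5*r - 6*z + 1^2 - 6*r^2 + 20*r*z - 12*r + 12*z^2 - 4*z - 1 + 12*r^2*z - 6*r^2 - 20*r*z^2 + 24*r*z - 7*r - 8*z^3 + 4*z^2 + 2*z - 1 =-12*r^2 - 24*r - 8*z^3 + z^2*(16 - 20*r) + z*(12*r^2 + 44*r - 8)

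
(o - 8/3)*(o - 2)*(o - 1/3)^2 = o^4 - 16*o^3/3 + 77*o^2/9 - 110*o/27 + 16/27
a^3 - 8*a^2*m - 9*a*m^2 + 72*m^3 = (a - 8*m)*(a - 3*m)*(a + 3*m)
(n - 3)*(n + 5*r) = n^2 + 5*n*r - 3*n - 15*r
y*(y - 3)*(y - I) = y^3 - 3*y^2 - I*y^2 + 3*I*y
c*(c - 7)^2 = c^3 - 14*c^2 + 49*c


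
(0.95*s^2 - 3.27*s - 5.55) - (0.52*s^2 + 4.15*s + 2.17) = 0.43*s^2 - 7.42*s - 7.72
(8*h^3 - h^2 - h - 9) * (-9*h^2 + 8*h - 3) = -72*h^5 + 73*h^4 - 23*h^3 + 76*h^2 - 69*h + 27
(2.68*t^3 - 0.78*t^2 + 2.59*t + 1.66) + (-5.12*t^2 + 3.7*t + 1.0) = 2.68*t^3 - 5.9*t^2 + 6.29*t + 2.66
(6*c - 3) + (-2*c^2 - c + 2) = -2*c^2 + 5*c - 1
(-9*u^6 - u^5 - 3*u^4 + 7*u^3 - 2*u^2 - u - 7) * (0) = 0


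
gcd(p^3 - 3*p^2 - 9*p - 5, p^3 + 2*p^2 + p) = p^2 + 2*p + 1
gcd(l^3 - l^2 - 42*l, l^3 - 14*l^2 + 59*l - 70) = l - 7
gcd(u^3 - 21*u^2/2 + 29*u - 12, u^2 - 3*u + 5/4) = u - 1/2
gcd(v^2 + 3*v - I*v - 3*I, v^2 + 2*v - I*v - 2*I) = v - I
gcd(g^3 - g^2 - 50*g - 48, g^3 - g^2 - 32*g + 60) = g + 6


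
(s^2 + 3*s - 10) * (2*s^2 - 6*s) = 2*s^4 - 38*s^2 + 60*s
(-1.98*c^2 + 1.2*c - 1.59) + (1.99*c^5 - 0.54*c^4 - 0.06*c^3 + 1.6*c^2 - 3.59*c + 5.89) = 1.99*c^5 - 0.54*c^4 - 0.06*c^3 - 0.38*c^2 - 2.39*c + 4.3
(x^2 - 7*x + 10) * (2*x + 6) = 2*x^3 - 8*x^2 - 22*x + 60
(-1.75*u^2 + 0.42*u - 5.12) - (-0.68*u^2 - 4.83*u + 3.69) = -1.07*u^2 + 5.25*u - 8.81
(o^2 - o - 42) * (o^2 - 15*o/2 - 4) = o^4 - 17*o^3/2 - 77*o^2/2 + 319*o + 168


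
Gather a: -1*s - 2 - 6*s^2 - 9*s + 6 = -6*s^2 - 10*s + 4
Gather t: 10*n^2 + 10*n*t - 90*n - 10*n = 10*n^2 + 10*n*t - 100*n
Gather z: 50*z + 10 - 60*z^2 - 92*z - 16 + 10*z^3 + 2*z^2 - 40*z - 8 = 10*z^3 - 58*z^2 - 82*z - 14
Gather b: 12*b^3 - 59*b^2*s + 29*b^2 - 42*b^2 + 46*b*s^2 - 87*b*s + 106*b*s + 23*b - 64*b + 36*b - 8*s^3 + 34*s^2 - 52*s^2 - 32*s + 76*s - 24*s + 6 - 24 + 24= 12*b^3 + b^2*(-59*s - 13) + b*(46*s^2 + 19*s - 5) - 8*s^3 - 18*s^2 + 20*s + 6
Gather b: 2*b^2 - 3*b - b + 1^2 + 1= 2*b^2 - 4*b + 2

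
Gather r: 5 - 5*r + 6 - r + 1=12 - 6*r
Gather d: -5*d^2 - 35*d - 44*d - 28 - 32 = -5*d^2 - 79*d - 60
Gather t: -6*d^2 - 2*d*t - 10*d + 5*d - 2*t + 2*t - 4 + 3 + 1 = -6*d^2 - 2*d*t - 5*d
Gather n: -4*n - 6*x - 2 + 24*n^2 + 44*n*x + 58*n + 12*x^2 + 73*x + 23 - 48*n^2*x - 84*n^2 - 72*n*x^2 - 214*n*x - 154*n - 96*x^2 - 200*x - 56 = n^2*(-48*x - 60) + n*(-72*x^2 - 170*x - 100) - 84*x^2 - 133*x - 35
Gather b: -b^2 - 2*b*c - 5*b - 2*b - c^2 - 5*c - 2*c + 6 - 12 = -b^2 + b*(-2*c - 7) - c^2 - 7*c - 6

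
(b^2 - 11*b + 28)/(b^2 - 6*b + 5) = (b^2 - 11*b + 28)/(b^2 - 6*b + 5)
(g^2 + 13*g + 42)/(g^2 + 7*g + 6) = (g + 7)/(g + 1)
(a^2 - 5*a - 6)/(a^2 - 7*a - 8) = (a - 6)/(a - 8)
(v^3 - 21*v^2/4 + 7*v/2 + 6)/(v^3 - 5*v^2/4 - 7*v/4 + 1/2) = (4*v^2 - 13*v - 12)/(4*v^2 + 3*v - 1)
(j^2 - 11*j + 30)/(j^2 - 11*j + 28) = (j^2 - 11*j + 30)/(j^2 - 11*j + 28)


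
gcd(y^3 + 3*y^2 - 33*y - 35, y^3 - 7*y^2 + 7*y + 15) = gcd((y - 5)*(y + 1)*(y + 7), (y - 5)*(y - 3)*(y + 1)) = y^2 - 4*y - 5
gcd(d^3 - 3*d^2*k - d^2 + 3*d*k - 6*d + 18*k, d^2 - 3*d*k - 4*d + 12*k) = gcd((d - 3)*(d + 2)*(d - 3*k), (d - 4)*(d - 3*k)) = d - 3*k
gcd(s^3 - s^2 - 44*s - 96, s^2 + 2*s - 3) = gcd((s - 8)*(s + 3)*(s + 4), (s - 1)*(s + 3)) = s + 3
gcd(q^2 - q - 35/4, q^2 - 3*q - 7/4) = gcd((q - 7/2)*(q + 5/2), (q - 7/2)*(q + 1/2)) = q - 7/2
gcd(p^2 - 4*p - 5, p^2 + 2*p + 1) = p + 1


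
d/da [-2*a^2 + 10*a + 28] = 10 - 4*a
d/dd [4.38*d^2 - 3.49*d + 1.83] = 8.76*d - 3.49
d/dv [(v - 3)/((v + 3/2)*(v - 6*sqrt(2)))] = 2*(2*(3 - v)*(v - 6*sqrt(2)) + (3 - v)*(2*v + 3) + (v - 6*sqrt(2))*(2*v + 3))/((v - 6*sqrt(2))^2*(2*v + 3)^2)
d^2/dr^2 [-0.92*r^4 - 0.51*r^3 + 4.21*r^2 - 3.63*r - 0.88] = -11.04*r^2 - 3.06*r + 8.42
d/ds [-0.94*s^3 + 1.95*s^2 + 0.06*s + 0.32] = -2.82*s^2 + 3.9*s + 0.06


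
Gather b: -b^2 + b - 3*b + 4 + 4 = -b^2 - 2*b + 8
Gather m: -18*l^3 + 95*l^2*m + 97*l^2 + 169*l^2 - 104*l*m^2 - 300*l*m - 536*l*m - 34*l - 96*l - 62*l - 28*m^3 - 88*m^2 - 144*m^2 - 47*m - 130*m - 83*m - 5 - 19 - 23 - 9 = -18*l^3 + 266*l^2 - 192*l - 28*m^3 + m^2*(-104*l - 232) + m*(95*l^2 - 836*l - 260) - 56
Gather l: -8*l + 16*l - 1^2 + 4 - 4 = 8*l - 1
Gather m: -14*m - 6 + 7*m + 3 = -7*m - 3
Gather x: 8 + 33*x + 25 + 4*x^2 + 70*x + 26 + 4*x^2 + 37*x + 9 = 8*x^2 + 140*x + 68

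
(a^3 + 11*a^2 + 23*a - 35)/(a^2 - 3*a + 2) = (a^2 + 12*a + 35)/(a - 2)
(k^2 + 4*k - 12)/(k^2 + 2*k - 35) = (k^2 + 4*k - 12)/(k^2 + 2*k - 35)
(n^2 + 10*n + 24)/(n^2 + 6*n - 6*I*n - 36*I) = (n + 4)/(n - 6*I)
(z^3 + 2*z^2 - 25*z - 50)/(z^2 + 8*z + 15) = (z^2 - 3*z - 10)/(z + 3)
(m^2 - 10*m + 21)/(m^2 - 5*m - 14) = (m - 3)/(m + 2)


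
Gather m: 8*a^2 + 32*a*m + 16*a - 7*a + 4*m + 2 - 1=8*a^2 + 9*a + m*(32*a + 4) + 1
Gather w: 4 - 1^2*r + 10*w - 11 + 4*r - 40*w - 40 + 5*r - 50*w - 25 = 8*r - 80*w - 72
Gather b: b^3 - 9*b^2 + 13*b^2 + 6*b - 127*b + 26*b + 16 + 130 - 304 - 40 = b^3 + 4*b^2 - 95*b - 198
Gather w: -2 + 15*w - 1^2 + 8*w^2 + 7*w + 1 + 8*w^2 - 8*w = 16*w^2 + 14*w - 2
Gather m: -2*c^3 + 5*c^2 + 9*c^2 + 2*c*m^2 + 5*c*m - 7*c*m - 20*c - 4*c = -2*c^3 + 14*c^2 + 2*c*m^2 - 2*c*m - 24*c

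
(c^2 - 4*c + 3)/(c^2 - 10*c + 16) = (c^2 - 4*c + 3)/(c^2 - 10*c + 16)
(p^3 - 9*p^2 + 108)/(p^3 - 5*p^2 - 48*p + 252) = (p + 3)/(p + 7)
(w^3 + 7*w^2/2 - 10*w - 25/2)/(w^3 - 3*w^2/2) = (2*w^3 + 7*w^2 - 20*w - 25)/(w^2*(2*w - 3))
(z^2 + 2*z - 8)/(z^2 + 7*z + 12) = (z - 2)/(z + 3)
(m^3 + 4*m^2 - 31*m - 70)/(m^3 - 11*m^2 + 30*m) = (m^2 + 9*m + 14)/(m*(m - 6))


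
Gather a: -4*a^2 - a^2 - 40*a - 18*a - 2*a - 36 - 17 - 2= -5*a^2 - 60*a - 55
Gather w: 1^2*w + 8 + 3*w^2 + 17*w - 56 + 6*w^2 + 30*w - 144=9*w^2 + 48*w - 192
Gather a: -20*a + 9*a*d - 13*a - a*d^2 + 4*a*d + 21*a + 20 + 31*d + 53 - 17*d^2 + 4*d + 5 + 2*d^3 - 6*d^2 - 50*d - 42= a*(-d^2 + 13*d - 12) + 2*d^3 - 23*d^2 - 15*d + 36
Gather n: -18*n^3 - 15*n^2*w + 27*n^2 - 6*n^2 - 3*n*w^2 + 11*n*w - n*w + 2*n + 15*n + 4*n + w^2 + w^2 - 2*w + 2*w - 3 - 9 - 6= -18*n^3 + n^2*(21 - 15*w) + n*(-3*w^2 + 10*w + 21) + 2*w^2 - 18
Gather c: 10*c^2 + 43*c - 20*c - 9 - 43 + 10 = 10*c^2 + 23*c - 42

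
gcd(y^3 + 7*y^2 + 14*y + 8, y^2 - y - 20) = y + 4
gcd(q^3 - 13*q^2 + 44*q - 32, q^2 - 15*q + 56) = q - 8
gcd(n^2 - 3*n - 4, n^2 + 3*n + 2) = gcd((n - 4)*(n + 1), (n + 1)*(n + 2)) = n + 1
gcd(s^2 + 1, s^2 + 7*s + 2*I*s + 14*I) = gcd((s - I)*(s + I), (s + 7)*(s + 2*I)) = 1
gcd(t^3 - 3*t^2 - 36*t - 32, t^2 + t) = t + 1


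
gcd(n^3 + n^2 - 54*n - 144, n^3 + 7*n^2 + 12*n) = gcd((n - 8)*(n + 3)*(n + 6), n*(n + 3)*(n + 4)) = n + 3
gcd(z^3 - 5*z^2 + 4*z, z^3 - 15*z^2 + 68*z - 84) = 1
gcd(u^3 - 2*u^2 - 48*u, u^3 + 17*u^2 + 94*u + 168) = u + 6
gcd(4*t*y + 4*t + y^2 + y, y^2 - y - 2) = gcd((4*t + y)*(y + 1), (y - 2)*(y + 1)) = y + 1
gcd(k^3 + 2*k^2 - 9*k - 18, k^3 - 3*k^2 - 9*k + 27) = k^2 - 9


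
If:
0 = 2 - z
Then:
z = 2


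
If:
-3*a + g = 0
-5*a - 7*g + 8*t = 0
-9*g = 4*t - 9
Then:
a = 9/40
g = 27/40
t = 117/160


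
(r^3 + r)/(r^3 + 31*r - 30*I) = r*(r + I)/(r^2 + I*r + 30)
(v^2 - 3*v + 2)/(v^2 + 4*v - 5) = (v - 2)/(v + 5)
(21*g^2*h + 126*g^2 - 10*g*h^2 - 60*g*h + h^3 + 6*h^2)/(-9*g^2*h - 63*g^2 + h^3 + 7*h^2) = (-7*g*h - 42*g + h^2 + 6*h)/(3*g*h + 21*g + h^2 + 7*h)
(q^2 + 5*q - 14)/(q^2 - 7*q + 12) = (q^2 + 5*q - 14)/(q^2 - 7*q + 12)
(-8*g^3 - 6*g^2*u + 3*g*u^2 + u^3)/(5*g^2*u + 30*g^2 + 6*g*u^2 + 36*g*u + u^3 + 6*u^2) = (-8*g^2 + 2*g*u + u^2)/(5*g*u + 30*g + u^2 + 6*u)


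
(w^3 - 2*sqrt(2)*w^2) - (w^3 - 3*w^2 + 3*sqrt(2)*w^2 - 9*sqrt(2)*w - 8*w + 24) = -5*sqrt(2)*w^2 + 3*w^2 + 8*w + 9*sqrt(2)*w - 24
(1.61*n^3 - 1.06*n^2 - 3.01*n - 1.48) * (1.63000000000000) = 2.6243*n^3 - 1.7278*n^2 - 4.9063*n - 2.4124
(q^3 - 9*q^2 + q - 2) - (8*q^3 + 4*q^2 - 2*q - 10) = -7*q^3 - 13*q^2 + 3*q + 8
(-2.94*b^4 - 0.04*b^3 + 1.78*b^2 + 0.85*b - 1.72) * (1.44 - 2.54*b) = 7.4676*b^5 - 4.132*b^4 - 4.5788*b^3 + 0.4042*b^2 + 5.5928*b - 2.4768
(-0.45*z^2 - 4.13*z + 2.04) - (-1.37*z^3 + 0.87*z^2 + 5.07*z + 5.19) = 1.37*z^3 - 1.32*z^2 - 9.2*z - 3.15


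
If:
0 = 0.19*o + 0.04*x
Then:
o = -0.210526315789474*x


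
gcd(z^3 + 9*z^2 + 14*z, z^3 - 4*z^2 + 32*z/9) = z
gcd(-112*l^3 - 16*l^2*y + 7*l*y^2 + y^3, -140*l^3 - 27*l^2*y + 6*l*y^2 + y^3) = 28*l^2 + 11*l*y + y^2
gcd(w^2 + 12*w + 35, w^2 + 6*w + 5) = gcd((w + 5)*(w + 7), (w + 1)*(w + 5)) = w + 5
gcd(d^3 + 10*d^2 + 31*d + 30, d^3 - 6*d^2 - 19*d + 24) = d + 3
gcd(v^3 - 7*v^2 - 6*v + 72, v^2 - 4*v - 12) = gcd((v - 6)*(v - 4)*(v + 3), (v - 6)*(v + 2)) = v - 6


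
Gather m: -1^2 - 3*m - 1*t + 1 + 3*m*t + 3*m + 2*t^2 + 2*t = 3*m*t + 2*t^2 + t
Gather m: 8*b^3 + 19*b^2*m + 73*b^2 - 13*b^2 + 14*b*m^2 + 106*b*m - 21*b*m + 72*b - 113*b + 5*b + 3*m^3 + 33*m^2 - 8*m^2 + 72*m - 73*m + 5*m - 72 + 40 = 8*b^3 + 60*b^2 - 36*b + 3*m^3 + m^2*(14*b + 25) + m*(19*b^2 + 85*b + 4) - 32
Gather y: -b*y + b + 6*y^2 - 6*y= b + 6*y^2 + y*(-b - 6)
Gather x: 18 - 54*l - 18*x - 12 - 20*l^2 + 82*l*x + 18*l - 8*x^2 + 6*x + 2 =-20*l^2 - 36*l - 8*x^2 + x*(82*l - 12) + 8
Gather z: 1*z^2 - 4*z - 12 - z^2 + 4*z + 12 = 0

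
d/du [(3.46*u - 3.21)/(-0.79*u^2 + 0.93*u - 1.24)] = (2.7334*u^2 - 5.0718*u - 1.3051)/(0.6241*u^4 - 1.4694*u^3 + 2.8241*u^2 - 2.3064*u + 1.5376)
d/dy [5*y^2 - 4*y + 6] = 10*y - 4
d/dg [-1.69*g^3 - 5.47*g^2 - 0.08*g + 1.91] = -5.07*g^2 - 10.94*g - 0.08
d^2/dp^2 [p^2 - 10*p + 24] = 2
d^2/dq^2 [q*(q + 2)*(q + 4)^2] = 12*q^2 + 60*q + 64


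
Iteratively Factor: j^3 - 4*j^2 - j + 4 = (j + 1)*(j^2 - 5*j + 4) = (j - 4)*(j + 1)*(j - 1)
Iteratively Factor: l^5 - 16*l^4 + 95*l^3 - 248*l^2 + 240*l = (l - 5)*(l^4 - 11*l^3 + 40*l^2 - 48*l) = (l - 5)*(l - 4)*(l^3 - 7*l^2 + 12*l) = (l - 5)*(l - 4)^2*(l^2 - 3*l) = l*(l - 5)*(l - 4)^2*(l - 3)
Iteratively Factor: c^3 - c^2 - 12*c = (c - 4)*(c^2 + 3*c) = c*(c - 4)*(c + 3)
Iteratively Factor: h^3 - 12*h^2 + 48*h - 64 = (h - 4)*(h^2 - 8*h + 16) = (h - 4)^2*(h - 4)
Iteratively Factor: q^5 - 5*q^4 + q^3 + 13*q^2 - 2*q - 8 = (q - 4)*(q^4 - q^3 - 3*q^2 + q + 2) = (q - 4)*(q + 1)*(q^3 - 2*q^2 - q + 2) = (q - 4)*(q + 1)^2*(q^2 - 3*q + 2) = (q - 4)*(q - 1)*(q + 1)^2*(q - 2)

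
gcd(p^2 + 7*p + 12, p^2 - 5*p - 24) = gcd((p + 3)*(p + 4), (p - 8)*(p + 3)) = p + 3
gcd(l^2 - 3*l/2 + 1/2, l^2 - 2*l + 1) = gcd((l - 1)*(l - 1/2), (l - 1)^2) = l - 1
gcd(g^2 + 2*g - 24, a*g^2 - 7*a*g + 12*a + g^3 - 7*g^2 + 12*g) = g - 4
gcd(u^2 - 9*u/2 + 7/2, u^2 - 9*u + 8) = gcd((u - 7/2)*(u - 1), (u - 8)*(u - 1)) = u - 1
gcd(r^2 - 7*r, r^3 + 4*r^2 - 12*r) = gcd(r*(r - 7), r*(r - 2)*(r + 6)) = r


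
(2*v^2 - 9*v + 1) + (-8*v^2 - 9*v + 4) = -6*v^2 - 18*v + 5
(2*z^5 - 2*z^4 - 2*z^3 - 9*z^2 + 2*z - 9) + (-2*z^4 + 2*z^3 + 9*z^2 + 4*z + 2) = 2*z^5 - 4*z^4 + 6*z - 7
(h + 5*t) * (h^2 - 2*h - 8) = h^3 + 5*h^2*t - 2*h^2 - 10*h*t - 8*h - 40*t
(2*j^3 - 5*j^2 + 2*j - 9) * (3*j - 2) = 6*j^4 - 19*j^3 + 16*j^2 - 31*j + 18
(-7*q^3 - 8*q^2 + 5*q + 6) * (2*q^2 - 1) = -14*q^5 - 16*q^4 + 17*q^3 + 20*q^2 - 5*q - 6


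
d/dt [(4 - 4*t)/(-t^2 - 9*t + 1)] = 4*(-t^2 + 2*t + 8)/(t^4 + 18*t^3 + 79*t^2 - 18*t + 1)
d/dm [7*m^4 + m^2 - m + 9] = 28*m^3 + 2*m - 1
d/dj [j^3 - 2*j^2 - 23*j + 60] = 3*j^2 - 4*j - 23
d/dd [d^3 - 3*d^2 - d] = 3*d^2 - 6*d - 1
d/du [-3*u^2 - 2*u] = -6*u - 2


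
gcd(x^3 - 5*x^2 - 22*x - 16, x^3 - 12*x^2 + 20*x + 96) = x^2 - 6*x - 16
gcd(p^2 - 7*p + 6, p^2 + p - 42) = p - 6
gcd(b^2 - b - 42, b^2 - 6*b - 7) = b - 7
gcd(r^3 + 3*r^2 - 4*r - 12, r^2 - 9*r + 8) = 1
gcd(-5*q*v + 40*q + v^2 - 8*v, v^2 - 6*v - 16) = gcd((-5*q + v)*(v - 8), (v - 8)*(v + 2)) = v - 8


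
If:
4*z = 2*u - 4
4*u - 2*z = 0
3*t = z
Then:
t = -4/9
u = -2/3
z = -4/3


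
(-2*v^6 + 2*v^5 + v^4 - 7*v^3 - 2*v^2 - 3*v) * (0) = 0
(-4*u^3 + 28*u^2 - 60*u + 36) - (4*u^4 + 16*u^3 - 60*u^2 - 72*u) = -4*u^4 - 20*u^3 + 88*u^2 + 12*u + 36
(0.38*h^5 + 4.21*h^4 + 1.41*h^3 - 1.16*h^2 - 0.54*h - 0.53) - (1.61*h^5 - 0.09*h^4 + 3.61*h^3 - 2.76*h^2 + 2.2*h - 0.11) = -1.23*h^5 + 4.3*h^4 - 2.2*h^3 + 1.6*h^2 - 2.74*h - 0.42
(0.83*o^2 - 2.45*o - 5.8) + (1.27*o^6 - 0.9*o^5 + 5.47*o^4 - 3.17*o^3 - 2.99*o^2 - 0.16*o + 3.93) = 1.27*o^6 - 0.9*o^5 + 5.47*o^4 - 3.17*o^3 - 2.16*o^2 - 2.61*o - 1.87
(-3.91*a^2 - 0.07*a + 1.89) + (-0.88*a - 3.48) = -3.91*a^2 - 0.95*a - 1.59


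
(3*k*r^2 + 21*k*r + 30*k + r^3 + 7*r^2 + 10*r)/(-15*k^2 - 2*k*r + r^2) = (r^2 + 7*r + 10)/(-5*k + r)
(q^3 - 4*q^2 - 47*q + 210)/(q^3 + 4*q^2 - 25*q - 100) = (q^2 + q - 42)/(q^2 + 9*q + 20)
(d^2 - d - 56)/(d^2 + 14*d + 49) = (d - 8)/(d + 7)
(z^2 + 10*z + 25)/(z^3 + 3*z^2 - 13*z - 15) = (z + 5)/(z^2 - 2*z - 3)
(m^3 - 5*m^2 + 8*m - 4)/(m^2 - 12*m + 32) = (m^3 - 5*m^2 + 8*m - 4)/(m^2 - 12*m + 32)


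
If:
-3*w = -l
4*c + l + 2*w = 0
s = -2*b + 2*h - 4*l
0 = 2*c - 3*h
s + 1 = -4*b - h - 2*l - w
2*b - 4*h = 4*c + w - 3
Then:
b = -179/178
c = 15/89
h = 10/89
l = -36/89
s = 343/89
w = -12/89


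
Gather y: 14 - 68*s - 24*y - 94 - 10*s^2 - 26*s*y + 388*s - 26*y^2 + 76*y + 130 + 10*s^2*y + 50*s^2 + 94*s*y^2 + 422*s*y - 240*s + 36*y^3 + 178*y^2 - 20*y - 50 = 40*s^2 + 80*s + 36*y^3 + y^2*(94*s + 152) + y*(10*s^2 + 396*s + 32)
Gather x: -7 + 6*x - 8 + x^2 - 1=x^2 + 6*x - 16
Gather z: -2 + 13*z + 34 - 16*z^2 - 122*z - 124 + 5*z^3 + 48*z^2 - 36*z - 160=5*z^3 + 32*z^2 - 145*z - 252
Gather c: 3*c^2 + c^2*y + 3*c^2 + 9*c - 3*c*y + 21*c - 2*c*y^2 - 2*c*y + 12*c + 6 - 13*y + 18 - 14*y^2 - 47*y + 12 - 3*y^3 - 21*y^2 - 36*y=c^2*(y + 6) + c*(-2*y^2 - 5*y + 42) - 3*y^3 - 35*y^2 - 96*y + 36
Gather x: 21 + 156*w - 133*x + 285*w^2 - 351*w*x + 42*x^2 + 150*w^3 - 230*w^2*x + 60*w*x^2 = 150*w^3 + 285*w^2 + 156*w + x^2*(60*w + 42) + x*(-230*w^2 - 351*w - 133) + 21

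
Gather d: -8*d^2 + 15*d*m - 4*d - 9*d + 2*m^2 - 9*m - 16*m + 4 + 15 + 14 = -8*d^2 + d*(15*m - 13) + 2*m^2 - 25*m + 33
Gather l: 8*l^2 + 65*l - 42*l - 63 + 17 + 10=8*l^2 + 23*l - 36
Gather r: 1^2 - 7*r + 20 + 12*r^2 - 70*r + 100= 12*r^2 - 77*r + 121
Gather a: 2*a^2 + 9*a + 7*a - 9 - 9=2*a^2 + 16*a - 18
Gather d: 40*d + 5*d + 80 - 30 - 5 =45*d + 45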